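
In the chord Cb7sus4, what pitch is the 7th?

Cb7sus4 is built on C♭; its 7th is a minor 7th above the root.
A seventh above C uses the letter B, and the minor 7th above C♭ is B𝄫.

B𝄫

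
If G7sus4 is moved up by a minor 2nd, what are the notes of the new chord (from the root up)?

Transposed root: G → Ab (minor 2nd up). So we spell Ab dominant seventh suspended fourth:
- root: Ab
- perfect 4th: Db
- perfect 5th: Eb
- minor 7th: Gb

Ab  Db  Eb  Gb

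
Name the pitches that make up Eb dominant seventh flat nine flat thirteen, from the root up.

Eb, G, Bb, Db, Fb, Cb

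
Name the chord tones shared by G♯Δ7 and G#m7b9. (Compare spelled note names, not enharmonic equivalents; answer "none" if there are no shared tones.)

G♯Δ7 = G♯, B♯, D♯, F𝄪.
G#m7b9 = G♯, B, D♯, F♯, A.
Shared: G♯, D♯.

G♯, D♯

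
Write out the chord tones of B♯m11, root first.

B♯ D♯ F𝄪 A♯ C𝄪 E♯

B♯m11 is a minor eleventh built on B♯.
Root: B♯
Minor 3rd (3rd): D♯
Perfect 5th (5th): F𝄪
Minor 7th (7th): A♯
Major 9th (9th): C𝄪
Perfect 11th (11th): E♯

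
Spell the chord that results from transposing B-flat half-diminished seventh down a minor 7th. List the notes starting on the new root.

Transposed root: B-flat → C (minor 7th down). So we spell C half-diminished seventh:
Root: C
Minor 3rd (3rd): E-flat
Diminished 5th (5th): G-flat
Minor 7th (7th): B-flat

C – E-flat – G-flat – B-flat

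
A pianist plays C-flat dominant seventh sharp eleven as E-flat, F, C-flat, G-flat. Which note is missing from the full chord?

B-double-flat

C-flat dominant seventh sharp eleven = C-flat, E-flat, G-flat, B-double-flat, F. The voicing lacks the 7th (minor 7th), B-double-flat.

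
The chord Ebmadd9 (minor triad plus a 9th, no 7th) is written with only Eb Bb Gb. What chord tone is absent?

F

Ebmadd9 = Eb, Gb, Bb, F. The voicing lacks the 9th (major 9th), F.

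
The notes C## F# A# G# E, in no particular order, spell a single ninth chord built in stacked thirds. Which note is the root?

Arranged so that each adjacent pair is a third by letter name: F# – A# – C## – E – G#.
The bottom of that stack, F#, is the root (this is F# dominant ninth sharp five).

F#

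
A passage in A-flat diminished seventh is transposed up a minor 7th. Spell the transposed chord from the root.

G-flat  B-double-flat  D-double-flat  F-double-flat

A minor 7th up from A-flat is G-flat, so the new chord is G-flat diminished seventh.
G-flat — root
B-double-flat — minor 3rd
D-double-flat — diminished 5th
F-double-flat — diminished 7th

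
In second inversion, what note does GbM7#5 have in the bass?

GbM7#5 = Gb–Bb–D–F. Second inversion → fifth in the bass = D.

D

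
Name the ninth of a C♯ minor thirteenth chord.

Root of C♯ minor thirteenth = C#. The 9th is a major 9th: C# up a major 9th → D#.

D#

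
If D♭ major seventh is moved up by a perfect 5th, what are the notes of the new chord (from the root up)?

Ab  C  Eb  G

Db up a perfect 5th → Ab. New chord: Ab major seventh.
- root: Ab
- major 3rd: C
- perfect 5th: Eb
- major 7th: G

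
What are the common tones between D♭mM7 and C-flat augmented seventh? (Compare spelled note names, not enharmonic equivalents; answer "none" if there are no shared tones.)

none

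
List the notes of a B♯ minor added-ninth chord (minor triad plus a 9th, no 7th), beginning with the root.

Root B-sharp, quality minor added-ninth:
Root: B-sharp
Minor 3rd (3rd): D-sharp
Perfect 5th (5th): F-double-sharp
Major 9th (9th): C-double-sharp

B-sharp, D-sharp, F-double-sharp, C-double-sharp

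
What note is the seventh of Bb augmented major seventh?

Root of Bb augmented major seventh = Bb. The 7th is a major 7th: Bb up a major 7th → A.

A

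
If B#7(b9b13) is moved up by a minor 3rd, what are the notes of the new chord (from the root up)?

Transposed root: B# → D# (minor 3rd up). So we spell D# dominant seventh flat nine flat thirteen:
- root: D#
- major 3rd: F##
- perfect 5th: A#
- minor 7th: C#
- minor 9th: E
- minor 13th: B

D#, F##, A#, C#, E, B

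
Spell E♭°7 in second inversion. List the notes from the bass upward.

B𝄫 D𝄫 E♭ G♭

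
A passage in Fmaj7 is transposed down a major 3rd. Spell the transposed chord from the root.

F down a major 3rd → D♭. New chord: D♭ major seventh.
root → D♭
3rd (major 3rd) → F
5th (perfect 5th) → A♭
7th (major 7th) → C

D♭ F A♭ C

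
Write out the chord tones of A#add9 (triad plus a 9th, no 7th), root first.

A#add9: added-ninth on A#.
A# — root
C## — major 3rd
E# — perfect 5th
B# — major 9th

A# – C## – E# – B#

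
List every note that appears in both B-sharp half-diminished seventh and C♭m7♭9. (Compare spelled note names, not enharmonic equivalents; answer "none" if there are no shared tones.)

none

B-sharp half-diminished seventh = B#, D#, F#, A#.
C♭m7♭9 = Cb, Ebb, Gb, Bbb, Dbb.
Shared: none.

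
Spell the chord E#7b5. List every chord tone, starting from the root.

Root E#, quality dominant seventh flat five:
- root: E#
- major 3rd: G##
- diminished 5th: B
- minor 7th: D#

E#  G##  B  D#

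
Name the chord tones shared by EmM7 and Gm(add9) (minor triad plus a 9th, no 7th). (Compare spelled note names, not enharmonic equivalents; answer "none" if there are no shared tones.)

EmM7: E G B D♯
Gm(add9): G B♭ D A
Common to both → G.

G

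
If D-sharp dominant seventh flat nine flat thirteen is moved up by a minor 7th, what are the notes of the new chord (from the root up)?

A minor 7th up from D♯ is C♯, so the new chord is C♯ dominant seventh flat nine flat thirteen.
C♯ — root
E♯ — major 3rd
G♯ — perfect 5th
B — minor 7th
D — minor 9th
A — minor 13th

C♯, E♯, G♯, B, D, A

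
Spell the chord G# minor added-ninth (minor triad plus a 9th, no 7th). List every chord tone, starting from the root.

G# minor added-ninth is a minor added-ninth built on G♯.
root → G♯
3rd (minor 3rd) → B
5th (perfect 5th) → D♯
9th (major 9th) → A♯

G♯ – B – D♯ – A♯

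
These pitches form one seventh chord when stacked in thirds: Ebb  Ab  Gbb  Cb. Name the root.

Ab

Arranged so that each adjacent pair is a third by letter name: Ab – Cb – Ebb – Gbb.
The bottom of that stack, Ab, is the root (this is Ab diminished seventh).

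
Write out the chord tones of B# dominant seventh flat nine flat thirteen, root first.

B# dominant seventh flat nine flat thirteen: dominant seventh flat nine flat thirteen on B-sharp.
root → B-sharp
3rd (major 3rd) → D-double-sharp
5th (perfect 5th) → F-double-sharp
7th (minor 7th) → A-sharp
9th (minor 9th) → C-sharp
13th (minor 13th) → G-sharp

B-sharp, D-double-sharp, F-double-sharp, A-sharp, C-sharp, G-sharp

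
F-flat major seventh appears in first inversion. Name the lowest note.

Ab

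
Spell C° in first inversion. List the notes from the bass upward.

C° = C–E♭–G♭; first inversion → third (E♭) lowest.

E♭ – G♭ – C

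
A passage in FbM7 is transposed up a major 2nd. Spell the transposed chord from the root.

Gb, Bb, Db, F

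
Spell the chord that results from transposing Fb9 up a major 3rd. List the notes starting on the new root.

Transposed root: F♭ → A♭ (major 3rd up). So we spell A♭ dominant ninth:
root → A♭
3rd (major 3rd) → C
5th (perfect 5th) → E♭
7th (minor 7th) → G♭
9th (major 9th) → B♭

A♭ – C – E♭ – G♭ – B♭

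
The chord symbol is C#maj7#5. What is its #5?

G##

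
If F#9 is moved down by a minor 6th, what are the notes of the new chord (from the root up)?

F♯ down a minor 6th → A♯. New chord: A♯ dominant ninth.
- root: A♯
- major 3rd: C𝄪
- perfect 5th: E♯
- minor 7th: G♯
- major 9th: B♯

A♯ – C𝄪 – E♯ – G♯ – B♯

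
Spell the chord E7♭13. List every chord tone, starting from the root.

Root E, quality dominant seventh flat thirteen:
E — root
G# — major 3rd
B — perfect 5th
D — minor 7th
C — minor 13th

E  G#  B  D  C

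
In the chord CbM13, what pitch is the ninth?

Db

CbM13 is built on Cb; its 9th is a major 9th above the root.
A second above C uses the letter D, and the major 9th above Cb is Db.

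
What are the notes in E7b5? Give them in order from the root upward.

E  G#  Bb  D

Root E, quality dominant seventh flat five:
Root: E
Major 3rd (3rd): G#
Diminished 5th (5th): Bb
Minor 7th (7th): D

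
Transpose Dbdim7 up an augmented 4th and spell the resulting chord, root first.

G – Bb – Db – Fb

An augmented 4th up from Db is G, so the new chord is G diminished seventh.
root → G
3rd (minor 3rd) → Bb
5th (diminished 5th) → Db
7th (diminished 7th) → Fb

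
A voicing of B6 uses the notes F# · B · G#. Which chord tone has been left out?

D#

B6 = B, D#, F#, G#. The voicing lacks the 3rd (major 3rd), D#.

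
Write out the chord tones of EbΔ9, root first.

EbΔ9 is a major ninth built on Eb.
root → Eb
3rd (major 3rd) → G
5th (perfect 5th) → Bb
7th (major 7th) → D
9th (major 9th) → F

Eb, G, Bb, D, F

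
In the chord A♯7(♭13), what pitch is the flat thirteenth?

F#

Root of A♯7(♭13) = A#. The 13th is a minor 13th: A# up a minor 13th → F#.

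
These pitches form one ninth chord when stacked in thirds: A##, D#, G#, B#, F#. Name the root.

G#

Stacking in thirds gives G# – B# – D# – F# – A##, so G# is the root — G# dominant seventh sharp nine.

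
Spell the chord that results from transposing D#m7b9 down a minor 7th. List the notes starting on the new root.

D# down a minor 7th → E#. New chord: E# minor seventh flat nine.
E# — root
G# — minor 3rd
B# — perfect 5th
D# — minor 7th
F# — minor 9th

E# – G# – B# – D# – F#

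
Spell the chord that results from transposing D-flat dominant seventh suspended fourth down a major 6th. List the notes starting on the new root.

A major 6th down from D-flat is F-flat, so the new chord is F-flat dominant seventh suspended fourth.
Root: F-flat
Perfect 4th (4th): B-double-flat
Perfect 5th (5th): C-flat
Minor 7th (7th): E-double-flat

F-flat – B-double-flat – C-flat – E-double-flat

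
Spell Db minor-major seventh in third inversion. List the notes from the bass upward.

C, D-flat, F-flat, A-flat

In root position, Db minor-major seventh is D-flat–F-flat–A-flat–C.
Third inversion puts the seventh (C) in the bass.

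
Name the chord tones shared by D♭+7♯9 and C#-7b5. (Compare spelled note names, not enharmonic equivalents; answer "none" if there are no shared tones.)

D♭+7♯9 = Db, F, A, Cb, E.
C#-7b5 = C#, E, G, B.
Shared: E.

E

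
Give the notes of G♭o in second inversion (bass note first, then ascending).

Dbb Gb Bbb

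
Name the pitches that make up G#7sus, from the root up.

G# C# D# F#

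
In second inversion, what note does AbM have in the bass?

AbM = Ab–C–Eb. Second inversion → fifth in the bass = Eb.

Eb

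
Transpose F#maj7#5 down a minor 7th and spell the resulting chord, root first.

G♯, B♯, D𝄪, F𝄪

Transposed root: F♯ → G♯ (minor 7th down). So we spell G♯ augmented major seventh:
G♯ — root
B♯ — major 3rd
D𝄪 — augmented 5th
F𝄪 — major 7th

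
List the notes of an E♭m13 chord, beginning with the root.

E♭m13 is a minor thirteenth built on Eb.
root → Eb
3rd (minor 3rd) → Gb
5th (perfect 5th) → Bb
7th (minor 7th) → Db
9th (major 9th) → F
11th (perfect 11th) → Ab
13th (major 13th) → C

Eb – Gb – Bb – Db – F – Ab – C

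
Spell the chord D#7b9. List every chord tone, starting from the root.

D#  F##  A#  C#  E

D#7b9: dominant seventh flat nine on D#.
root → D#
3rd (major 3rd) → F##
5th (perfect 5th) → A#
7th (minor 7th) → C#
9th (minor 9th) → E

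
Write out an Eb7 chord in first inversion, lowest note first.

G – Bb – Db – Eb

Eb7 = Eb–G–Bb–Db; first inversion → third (G) lowest.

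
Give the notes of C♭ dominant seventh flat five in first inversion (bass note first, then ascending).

E-flat – G-double-flat – B-double-flat – C-flat

In root position, C♭ dominant seventh flat five is C-flat–E-flat–G-double-flat–B-double-flat.
First inversion puts the third (E-flat) in the bass.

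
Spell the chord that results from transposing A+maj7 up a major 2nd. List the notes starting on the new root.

B, D#, F##, A#

A up a major 2nd → B. New chord: B augmented major seventh.
Root: B
Major 3rd (3rd): D#
Augmented 5th (5th): F##
Major 7th (7th): A#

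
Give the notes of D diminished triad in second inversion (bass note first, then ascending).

In root position, D diminished triad is D–F–Ab.
Second inversion puts the fifth (Ab) in the bass.

Ab  D  F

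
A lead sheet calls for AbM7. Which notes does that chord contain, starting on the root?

Ab C Eb G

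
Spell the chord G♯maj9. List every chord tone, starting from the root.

G#, B#, D#, F##, A#

G♯maj9: major ninth on G#.
Root: G#
Major 3rd (3rd): B#
Perfect 5th (5th): D#
Major 7th (7th): F##
Major 9th (9th): A#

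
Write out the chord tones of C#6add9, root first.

C#6add9: six-nine on C#.
Root: C#
Major 3rd (3rd): E#
Perfect 5th (5th): G#
Major 6th (6th): A#
Major 9th (9th): D#

C#, E#, G#, A#, D#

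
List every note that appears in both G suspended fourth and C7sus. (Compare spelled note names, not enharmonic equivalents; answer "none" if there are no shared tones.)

G suspended fourth = G, C, D.
C7sus = C, F, G, B♭.
Shared: G, C.

G C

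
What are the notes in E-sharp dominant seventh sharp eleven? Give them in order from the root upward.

E-sharp G-double-sharp B-sharp D-sharp A-double-sharp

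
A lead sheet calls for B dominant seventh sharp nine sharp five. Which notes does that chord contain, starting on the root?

B  D-sharp  F-double-sharp  A  C-double-sharp

B dominant seventh sharp nine sharp five is a dominant seventh sharp nine sharp five built on B.
B — root
D-sharp — major 3rd
F-double-sharp — augmented 5th
A — minor 7th
C-double-sharp — augmented 9th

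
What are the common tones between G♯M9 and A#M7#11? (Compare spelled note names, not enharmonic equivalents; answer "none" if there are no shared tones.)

A#

G♯M9: G# B# D# F## A#
A#M7#11: A# C## E# G## D##
Common to both → A#.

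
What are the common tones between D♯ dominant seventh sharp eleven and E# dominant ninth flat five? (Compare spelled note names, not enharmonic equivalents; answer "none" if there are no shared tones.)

D-sharp, F-double-sharp, G-double-sharp

D♯ dominant seventh sharp eleven = D-sharp, F-double-sharp, A-sharp, C-sharp, G-double-sharp.
E# dominant ninth flat five = E-sharp, G-double-sharp, B, D-sharp, F-double-sharp.
Shared: D-sharp, F-double-sharp, G-double-sharp.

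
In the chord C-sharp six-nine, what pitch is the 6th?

Root of C-sharp six-nine = C#. The 6th is a major 6th: C# up a major 6th → A#.

A#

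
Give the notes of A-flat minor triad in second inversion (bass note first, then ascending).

Eb  Ab  Cb

In root position, A-flat minor triad is Ab–Cb–Eb.
Second inversion puts the fifth (Eb) in the bass.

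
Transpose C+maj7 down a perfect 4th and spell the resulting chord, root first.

A perfect 4th down from C is G, so the new chord is G augmented major seventh.
Root: G
Major 3rd (3rd): B
Augmented 5th (5th): D#
Major 7th (7th): F#

G B D# F#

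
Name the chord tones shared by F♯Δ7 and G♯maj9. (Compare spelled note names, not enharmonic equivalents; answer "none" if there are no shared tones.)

A#

F♯Δ7 = F#, A#, C#, E#.
G♯maj9 = G#, B#, D#, F##, A#.
Shared: A#.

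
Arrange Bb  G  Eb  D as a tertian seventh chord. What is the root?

Eb

Arranged so that each adjacent pair is a third by letter name: Eb – G – Bb – D.
The bottom of that stack, Eb, is the root (this is Eb major seventh).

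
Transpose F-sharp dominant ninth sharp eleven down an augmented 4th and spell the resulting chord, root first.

C, E, G, B-flat, D, F-sharp

Transposed root: F-sharp → C (augmented 4th down). So we spell C dominant ninth sharp eleven:
C — root
E — major 3rd
G — perfect 5th
B-flat — minor 7th
D — major 9th
F-sharp — augmented 11th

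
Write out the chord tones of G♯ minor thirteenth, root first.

Root G♯, quality minor thirteenth:
root → G♯
3rd (minor 3rd) → B
5th (perfect 5th) → D♯
7th (minor 7th) → F♯
9th (major 9th) → A♯
11th (perfect 11th) → C♯
13th (major 13th) → E♯

G♯, B, D♯, F♯, A♯, C♯, E♯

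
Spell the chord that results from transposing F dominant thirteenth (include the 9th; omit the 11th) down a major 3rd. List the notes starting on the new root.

Transposed root: F → D-flat (major 3rd down). So we spell D-flat dominant thirteenth:
root → D-flat
3rd (major 3rd) → F
5th (perfect 5th) → A-flat
7th (minor 7th) → C-flat
9th (major 9th) → E-flat
13th (major 13th) → B-flat

D-flat  F  A-flat  C-flat  E-flat  B-flat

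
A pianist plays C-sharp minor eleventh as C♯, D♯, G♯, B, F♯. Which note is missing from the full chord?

E

The full C-sharp minor eleventh chord is C♯, E, G♯, B, D♯, F♯.
Comparing with the voicing, the minor 3rd (3rd) — E — is absent.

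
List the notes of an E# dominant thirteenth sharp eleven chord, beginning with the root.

Root E♯, quality dominant thirteenth sharp eleven:
root → E♯
3rd (major 3rd) → G𝄪
5th (perfect 5th) → B♯
7th (minor 7th) → D♯
9th (major 9th) → F𝄪
11th (augmented 11th) → A𝄪
13th (major 13th) → C𝄪

E♯ G𝄪 B♯ D♯ F𝄪 A𝄪 C𝄪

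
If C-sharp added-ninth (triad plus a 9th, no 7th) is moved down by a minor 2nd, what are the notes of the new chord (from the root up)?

C-sharp down a minor 2nd → B-sharp. New chord: B-sharp added-ninth.
root → B-sharp
3rd (major 3rd) → D-double-sharp
5th (perfect 5th) → F-double-sharp
9th (major 9th) → C-double-sharp

B-sharp D-double-sharp F-double-sharp C-double-sharp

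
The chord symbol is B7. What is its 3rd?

D#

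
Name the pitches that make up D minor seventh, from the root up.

Root D, quality minor seventh:
Root: D
Minor 3rd (3rd): F
Perfect 5th (5th): A
Minor 7th (7th): C

D, F, A, C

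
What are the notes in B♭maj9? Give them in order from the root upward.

B♭maj9: major ninth on Bb.
Bb — root
D — major 3rd
F — perfect 5th
A — major 7th
C — major 9th

Bb  D  F  A  C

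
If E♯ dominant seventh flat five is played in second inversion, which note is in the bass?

B

E♯ dominant seventh flat five in root position is E#–G##–B–D#.
Second inversion places the fifth in the bass, which is B.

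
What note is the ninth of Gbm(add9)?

A♭

Root of Gbm(add9) = G♭. The 9th is a major 9th: G♭ up a major 9th → A♭.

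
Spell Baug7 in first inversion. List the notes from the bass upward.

D# F## A B

Baug7 = B–D#–F##–A; first inversion → third (D#) lowest.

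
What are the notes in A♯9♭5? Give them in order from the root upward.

A♯9♭5 is a dominant ninth flat five built on A♯.
Root: A♯
Major 3rd (3rd): C𝄪
Diminished 5th (5th): E
Minor 7th (7th): G♯
Major 9th (9th): B♯

A♯ – C𝄪 – E – G♯ – B♯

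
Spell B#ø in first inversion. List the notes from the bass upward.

B#ø = B♯–D♯–F♯–A♯; first inversion → third (D♯) lowest.

D♯ – F♯ – A♯ – B♯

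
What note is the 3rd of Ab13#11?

C

Ab13#11 is built on Ab; its 3rd is a major 3rd above the root.
A third above A uses the letter C, and the major 3rd above Ab is C.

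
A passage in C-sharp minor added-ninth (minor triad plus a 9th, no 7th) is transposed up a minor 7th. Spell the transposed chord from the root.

B, D, F#, C#

A minor 7th up from C# is B, so the new chord is B minor added-ninth.
B — root
D — minor 3rd
F# — perfect 5th
C# — major 9th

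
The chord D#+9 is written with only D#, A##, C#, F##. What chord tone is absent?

E#

The full D#+9 chord is D#, F##, A##, C#, E#.
Comparing with the voicing, the major 9th (9th) — E# — is absent.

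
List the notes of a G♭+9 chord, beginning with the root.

G♭ B♭ D F♭ A♭

G♭+9: dominant ninth sharp five on G♭.
- root: G♭
- major 3rd: B♭
- augmented 5th: D
- minor 7th: F♭
- major 9th: A♭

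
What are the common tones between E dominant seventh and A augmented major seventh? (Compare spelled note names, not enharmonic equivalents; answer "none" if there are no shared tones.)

E dominant seventh: E G# B D
A augmented major seventh: A C# E# G#
Common to both → G#.

G#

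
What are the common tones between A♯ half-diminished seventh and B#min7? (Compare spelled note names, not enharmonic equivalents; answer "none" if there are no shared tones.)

A#

A♯ half-diminished seventh = A#, C#, E, G#.
B#min7 = B#, D#, F##, A#.
Shared: A#.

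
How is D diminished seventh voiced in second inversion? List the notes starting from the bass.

In root position, D diminished seventh is D–F–Ab–Cb.
Second inversion puts the fifth (Ab) in the bass.

Ab Cb D F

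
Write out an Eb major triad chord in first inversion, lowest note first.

In root position, Eb major triad is E-flat–G–B-flat.
First inversion puts the third (G) in the bass.

G, B-flat, E-flat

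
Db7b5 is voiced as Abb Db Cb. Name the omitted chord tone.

F

Db7b5 = Db, F, Abb, Cb. The voicing lacks the 3rd (major 3rd), F.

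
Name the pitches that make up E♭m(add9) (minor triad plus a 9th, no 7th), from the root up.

Eb – Gb – Bb – F

E♭m(add9): minor added-ninth on Eb.
- root: Eb
- minor 3rd: Gb
- perfect 5th: Bb
- major 9th: F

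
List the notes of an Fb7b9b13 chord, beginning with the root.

Fb7b9b13: dominant seventh flat nine flat thirteen on Fb.
- root: Fb
- major 3rd: Ab
- perfect 5th: Cb
- minor 7th: Ebb
- minor 9th: Gbb
- minor 13th: Dbb

Fb  Ab  Cb  Ebb  Gbb  Dbb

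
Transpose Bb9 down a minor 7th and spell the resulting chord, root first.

C, E, G, Bb, D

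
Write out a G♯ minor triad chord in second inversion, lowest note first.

G♯ minor triad = G-sharp–B–D-sharp; second inversion → fifth (D-sharp) lowest.

D-sharp – G-sharp – B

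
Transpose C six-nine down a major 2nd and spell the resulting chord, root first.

Bb, D, F, G, C

A major 2nd down from C is Bb, so the new chord is Bb six-nine.
Bb — root
D — major 3rd
F — perfect 5th
G — major 6th
C — major 9th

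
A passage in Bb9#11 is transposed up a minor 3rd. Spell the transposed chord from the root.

B♭ up a minor 3rd → D♭. New chord: D♭ dominant ninth sharp eleven.
D♭ — root
F — major 3rd
A♭ — perfect 5th
C♭ — minor 7th
E♭ — major 9th
G — augmented 11th

D♭, F, A♭, C♭, E♭, G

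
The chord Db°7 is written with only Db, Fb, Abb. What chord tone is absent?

Cbb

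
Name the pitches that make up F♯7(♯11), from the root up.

F# A# C# E B#

F♯7(♯11) is a dominant seventh sharp eleven built on F#.
Root: F#
Major 3rd (3rd): A#
Perfect 5th (5th): C#
Minor 7th (7th): E
Augmented 11th (11th): B#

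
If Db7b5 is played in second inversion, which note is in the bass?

Db7b5 = Db–F–Abb–Cb. Second inversion → fifth in the bass = Abb.

Abb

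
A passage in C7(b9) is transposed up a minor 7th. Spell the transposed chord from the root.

Bb  D  F  Ab  Cb

C up a minor 7th → Bb. New chord: Bb dominant seventh flat nine.
Bb — root
D — major 3rd
F — perfect 5th
Ab — minor 7th
Cb — minor 9th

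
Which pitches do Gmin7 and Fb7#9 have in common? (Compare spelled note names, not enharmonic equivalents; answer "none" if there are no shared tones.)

Gmin7 = G, Bb, D, F.
Fb7#9 = Fb, Ab, Cb, Ebb, G.
Shared: G.

G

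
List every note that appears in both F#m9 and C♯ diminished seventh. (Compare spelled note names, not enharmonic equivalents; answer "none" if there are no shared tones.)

C# E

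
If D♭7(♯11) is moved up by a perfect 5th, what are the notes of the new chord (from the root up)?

Db up a perfect 5th → Ab. New chord: Ab dominant seventh sharp eleven.
root → Ab
3rd (major 3rd) → C
5th (perfect 5th) → Eb
7th (minor 7th) → Gb
11th (augmented 11th) → D

Ab, C, Eb, Gb, D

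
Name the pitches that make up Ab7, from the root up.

Ab, C, Eb, Gb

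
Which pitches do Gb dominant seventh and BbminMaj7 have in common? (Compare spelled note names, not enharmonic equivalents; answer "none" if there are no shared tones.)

Bb – Db

Gb dominant seventh: Gb Bb Db Fb
BbminMaj7: Bb Db F A
Common to both → Bb, Db.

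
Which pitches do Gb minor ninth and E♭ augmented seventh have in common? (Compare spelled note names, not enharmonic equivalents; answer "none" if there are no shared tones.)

Db

Gb minor ninth = Gb, Bbb, Db, Fb, Ab.
E♭ augmented seventh = Eb, G, B, Db.
Shared: Db.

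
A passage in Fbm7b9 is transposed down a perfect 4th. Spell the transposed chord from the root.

A perfect 4th down from F♭ is C♭, so the new chord is C♭ minor seventh flat nine.
- root: C♭
- minor 3rd: E𝄫
- perfect 5th: G♭
- minor 7th: B𝄫
- minor 9th: D𝄫

C♭ – E𝄫 – G♭ – B𝄫 – D𝄫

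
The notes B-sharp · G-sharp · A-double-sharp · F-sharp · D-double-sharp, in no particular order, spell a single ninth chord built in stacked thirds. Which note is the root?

G-sharp

Arranged so that each adjacent pair is a third by letter name: G-sharp – B-sharp – D-double-sharp – F-sharp – A-double-sharp.
The bottom of that stack, G-sharp, is the root (this is G-sharp dominant seventh sharp nine sharp five).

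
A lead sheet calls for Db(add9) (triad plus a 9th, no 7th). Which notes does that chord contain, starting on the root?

Root D♭, quality added-ninth:
- root: D♭
- major 3rd: F
- perfect 5th: A♭
- major 9th: E♭

D♭, F, A♭, E♭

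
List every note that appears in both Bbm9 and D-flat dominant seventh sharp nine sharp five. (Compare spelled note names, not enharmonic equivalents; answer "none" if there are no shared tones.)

Bbm9 = Bb, Db, F, Ab, C.
D-flat dominant seventh sharp nine sharp five = Db, F, A, Cb, E.
Shared: Db, F.

Db F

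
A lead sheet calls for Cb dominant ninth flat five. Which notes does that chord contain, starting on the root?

Cb Eb Gbb Bbb Db

Root Cb, quality dominant ninth flat five:
Cb — root
Eb — major 3rd
Gbb — diminished 5th
Bbb — minor 7th
Db — major 9th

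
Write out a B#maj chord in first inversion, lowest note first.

D##  F##  B#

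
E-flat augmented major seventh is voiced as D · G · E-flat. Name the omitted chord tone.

E-flat augmented major seventh = E-flat, G, B, D. The voicing lacks the 5th (augmented 5th), B.

B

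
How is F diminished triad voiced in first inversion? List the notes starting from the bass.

A-flat C-flat F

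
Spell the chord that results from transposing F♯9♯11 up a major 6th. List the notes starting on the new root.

D#, F##, A#, C#, E#, G##

Transposed root: F# → D# (major 6th up). So we spell D# dominant ninth sharp eleven:
Root: D#
Major 3rd (3rd): F##
Perfect 5th (5th): A#
Minor 7th (7th): C#
Major 9th (9th): E#
Augmented 11th (11th): G##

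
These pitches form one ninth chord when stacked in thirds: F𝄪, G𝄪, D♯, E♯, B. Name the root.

Stacking in thirds gives E♯ – G𝄪 – B – D♯ – F𝄪, so E♯ is the root — E♯ dominant ninth flat five.

E♯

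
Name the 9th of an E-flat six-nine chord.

F

Root of E-flat six-nine = Eb. The 9th is a major 9th: Eb up a major 9th → F.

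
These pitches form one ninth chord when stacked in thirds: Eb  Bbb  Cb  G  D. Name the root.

Cb

Arranged so that each adjacent pair is a third by letter name: Cb – Eb – G – Bbb – D.
The bottom of that stack, Cb, is the root (this is Cb dominant seventh sharp nine sharp five).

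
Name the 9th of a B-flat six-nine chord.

Root of B-flat six-nine = Bb. The 9th is a major 9th: Bb up a major 9th → C.

C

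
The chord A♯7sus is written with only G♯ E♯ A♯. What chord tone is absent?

D♯

The full A♯7sus chord is A♯, D♯, E♯, G♯.
Comparing with the voicing, the perfect 4th (4th) — D♯ — is absent.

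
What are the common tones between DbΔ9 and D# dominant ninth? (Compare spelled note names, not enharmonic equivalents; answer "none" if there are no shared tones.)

DbΔ9: Db F Ab C Eb
D# dominant ninth: D# F## A# C# E#
Common to both → none.

none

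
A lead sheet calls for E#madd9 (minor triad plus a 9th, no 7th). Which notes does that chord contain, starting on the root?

Root E♯, quality minor added-ninth:
- root: E♯
- minor 3rd: G♯
- perfect 5th: B♯
- major 9th: F𝄪

E♯  G♯  B♯  F𝄪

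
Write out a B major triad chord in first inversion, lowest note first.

D#, F#, B

B major triad = B–D#–F#; first inversion → third (D#) lowest.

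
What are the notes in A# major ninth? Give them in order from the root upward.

A-sharp  C-double-sharp  E-sharp  G-double-sharp  B-sharp

A# major ninth is a major ninth built on A-sharp.
A-sharp — root
C-double-sharp — major 3rd
E-sharp — perfect 5th
G-double-sharp — major 7th
B-sharp — major 9th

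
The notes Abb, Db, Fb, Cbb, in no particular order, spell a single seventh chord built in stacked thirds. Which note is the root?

Stacking in thirds gives Db – Fb – Abb – Cbb, so Db is the root — Db diminished seventh.

Db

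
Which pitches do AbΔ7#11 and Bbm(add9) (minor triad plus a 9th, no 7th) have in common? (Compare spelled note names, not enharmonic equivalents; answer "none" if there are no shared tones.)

C

AbΔ7#11 = Ab, C, Eb, G, D.
Bbm(add9) = Bb, Db, F, C.
Shared: C.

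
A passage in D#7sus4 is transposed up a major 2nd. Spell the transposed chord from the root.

E#, A#, B#, D#

D# up a major 2nd → E#. New chord: E# dominant seventh suspended fourth.
E# — root
A# — perfect 4th
B# — perfect 5th
D# — minor 7th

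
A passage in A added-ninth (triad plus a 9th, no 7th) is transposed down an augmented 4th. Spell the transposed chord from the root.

E♭  G  B♭  F

Transposed root: A → E♭ (augmented 4th down). So we spell E♭ added-ninth:
root → E♭
3rd (major 3rd) → G
5th (perfect 5th) → B♭
9th (major 9th) → F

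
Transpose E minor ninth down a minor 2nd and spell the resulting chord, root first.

D♯, F♯, A♯, C♯, E♯

A minor 2nd down from E is D♯, so the new chord is D♯ minor ninth.
Root: D♯
Minor 3rd (3rd): F♯
Perfect 5th (5th): A♯
Minor 7th (7th): C♯
Major 9th (9th): E♯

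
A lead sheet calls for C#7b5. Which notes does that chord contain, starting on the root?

C#7b5: dominant seventh flat five on C#.
Root: C#
Major 3rd (3rd): E#
Diminished 5th (5th): G
Minor 7th (7th): B

C#, E#, G, B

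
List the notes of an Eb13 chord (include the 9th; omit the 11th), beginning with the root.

Eb13 is a dominant thirteenth built on Eb.
Eb — root
G — major 3rd
Bb — perfect 5th
Db — minor 7th
F — major 9th
C — major 13th

Eb  G  Bb  Db  F  C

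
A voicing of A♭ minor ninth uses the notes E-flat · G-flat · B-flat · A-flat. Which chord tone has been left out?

C-flat

A♭ minor ninth = A-flat, C-flat, E-flat, G-flat, B-flat. The voicing lacks the 3rd (minor 3rd), C-flat.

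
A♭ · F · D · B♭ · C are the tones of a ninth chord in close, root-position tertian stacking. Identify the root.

Arranged so that each adjacent pair is a third by letter name: B♭ – D – F – A♭ – C.
The bottom of that stack, B♭, is the root (this is B♭ dominant ninth).

B♭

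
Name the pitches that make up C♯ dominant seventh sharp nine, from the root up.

C-sharp, E-sharp, G-sharp, B, D-double-sharp

C♯ dominant seventh sharp nine is a dominant seventh sharp nine built on C-sharp.
- root: C-sharp
- major 3rd: E-sharp
- perfect 5th: G-sharp
- minor 7th: B
- augmented 9th: D-double-sharp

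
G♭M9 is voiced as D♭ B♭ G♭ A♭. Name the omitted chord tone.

F

The full G♭M9 chord is G♭, B♭, D♭, F, A♭.
Comparing with the voicing, the major 7th (7th) — F — is absent.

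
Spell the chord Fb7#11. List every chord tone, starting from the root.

Fb Ab Cb Ebb Bb

Fb7#11: dominant seventh sharp eleven on Fb.
- root: Fb
- major 3rd: Ab
- perfect 5th: Cb
- minor 7th: Ebb
- augmented 11th: Bb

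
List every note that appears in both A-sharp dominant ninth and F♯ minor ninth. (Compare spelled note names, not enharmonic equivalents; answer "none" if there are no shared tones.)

G-sharp

A-sharp dominant ninth = A-sharp, C-double-sharp, E-sharp, G-sharp, B-sharp.
F♯ minor ninth = F-sharp, A, C-sharp, E, G-sharp.
Shared: G-sharp.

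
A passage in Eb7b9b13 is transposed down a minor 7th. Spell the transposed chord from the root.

F  A  C  Eb  Gb  Db

Eb down a minor 7th → F. New chord: F dominant seventh flat nine flat thirteen.
Root: F
Major 3rd (3rd): A
Perfect 5th (5th): C
Minor 7th (7th): Eb
Minor 9th (9th): Gb
Minor 13th (13th): Db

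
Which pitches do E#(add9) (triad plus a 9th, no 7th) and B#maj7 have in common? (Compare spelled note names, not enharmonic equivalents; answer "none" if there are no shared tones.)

B#, F##

E#(add9): E# G## B# F##
B#maj7: B# D## F## A##
Common to both → B#, F##.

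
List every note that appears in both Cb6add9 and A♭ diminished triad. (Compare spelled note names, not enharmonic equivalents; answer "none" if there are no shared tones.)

Cb – Ab

Cb6add9: Cb Eb Gb Ab Db
A♭ diminished triad: Ab Cb Ebb
Common to both → Cb, Ab.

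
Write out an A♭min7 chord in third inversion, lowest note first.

Gb  Ab  Cb  Eb

In root position, A♭min7 is Ab–Cb–Eb–Gb.
Third inversion puts the seventh (Gb) in the bass.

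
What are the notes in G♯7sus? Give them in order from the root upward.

G♯7sus is a dominant seventh suspended fourth built on G♯.
- root: G♯
- perfect 4th: C♯
- perfect 5th: D♯
- minor 7th: F♯

G♯  C♯  D♯  F♯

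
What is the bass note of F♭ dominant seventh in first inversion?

A♭

F♭ dominant seventh in root position is F♭–A♭–C♭–E𝄫.
First inversion places the third in the bass, which is A♭.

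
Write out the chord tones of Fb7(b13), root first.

Fb – Ab – Cb – Ebb – Dbb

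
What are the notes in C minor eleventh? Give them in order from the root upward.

Root C, quality minor eleventh:
- root: C
- minor 3rd: Eb
- perfect 5th: G
- minor 7th: Bb
- major 9th: D
- perfect 11th: F

C Eb G Bb D F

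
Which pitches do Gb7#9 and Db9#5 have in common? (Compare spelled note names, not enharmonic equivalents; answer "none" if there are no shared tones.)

Gb7#9 = Gb, Bb, Db, Fb, A.
Db9#5 = Db, F, A, Cb, Eb.
Shared: Db, A.

Db A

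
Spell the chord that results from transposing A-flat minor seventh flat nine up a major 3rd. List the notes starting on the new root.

Transposed root: A-flat → C (major 3rd up). So we spell C minor seventh flat nine:
C — root
E-flat — minor 3rd
G — perfect 5th
B-flat — minor 7th
D-flat — minor 9th

C, E-flat, G, B-flat, D-flat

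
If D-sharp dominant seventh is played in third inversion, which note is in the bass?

C-sharp

D-sharp dominant seventh in root position is D-sharp–F-double-sharp–A-sharp–C-sharp.
Third inversion places the seventh in the bass, which is C-sharp.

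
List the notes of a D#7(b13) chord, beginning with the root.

D# F## A# C# B

Root D#, quality dominant seventh flat thirteen:
Root: D#
Major 3rd (3rd): F##
Perfect 5th (5th): A#
Minor 7th (7th): C#
Minor 13th (13th): B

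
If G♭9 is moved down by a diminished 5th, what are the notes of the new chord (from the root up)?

C, E, G, B♭, D

A diminished 5th down from G♭ is C, so the new chord is C dominant ninth.
- root: C
- major 3rd: E
- perfect 5th: G
- minor 7th: B♭
- major 9th: D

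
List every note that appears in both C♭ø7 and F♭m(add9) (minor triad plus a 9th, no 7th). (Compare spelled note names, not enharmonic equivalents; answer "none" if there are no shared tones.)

C♭ø7 = Cb, Ebb, Gbb, Bbb.
F♭m(add9) = Fb, Abb, Cb, Gb.
Shared: Cb.

Cb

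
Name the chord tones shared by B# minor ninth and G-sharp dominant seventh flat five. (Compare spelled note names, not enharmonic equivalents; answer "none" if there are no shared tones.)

B# minor ninth: B# D# F## A# C##
G-sharp dominant seventh flat five: G# B# D F#
Common to both → B#.

B#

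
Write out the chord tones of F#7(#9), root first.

F#7(#9) is a dominant seventh sharp nine built on F#.
F# — root
A# — major 3rd
C# — perfect 5th
E — minor 7th
G## — augmented 9th

F# – A# – C# – E – G##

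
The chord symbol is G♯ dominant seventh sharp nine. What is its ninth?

Root of G♯ dominant seventh sharp nine = G-sharp. The 9th is an augmented 9th: G-sharp up an augmented 9th → A-double-sharp.

A-double-sharp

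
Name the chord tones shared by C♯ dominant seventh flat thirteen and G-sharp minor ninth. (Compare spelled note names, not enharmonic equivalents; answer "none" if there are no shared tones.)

C♯ dominant seventh flat thirteen: C-sharp E-sharp G-sharp B A
G-sharp minor ninth: G-sharp B D-sharp F-sharp A-sharp
Common to both → G-sharp, B.

G-sharp, B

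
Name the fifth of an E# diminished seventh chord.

B

E# diminished seventh is built on E#; its 5th is a diminished 5th above the root.
A fifth above E uses the letter B, and the diminished 5th above E# is B.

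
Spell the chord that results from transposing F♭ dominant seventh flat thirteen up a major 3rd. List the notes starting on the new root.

A-flat  C  E-flat  G-flat  F-flat

A major 3rd up from F-flat is A-flat, so the new chord is A-flat dominant seventh flat thirteen.
A-flat — root
C — major 3rd
E-flat — perfect 5th
G-flat — minor 7th
F-flat — minor 13th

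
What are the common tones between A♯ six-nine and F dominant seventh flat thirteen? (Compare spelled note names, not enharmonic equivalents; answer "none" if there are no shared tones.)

none

A♯ six-nine: A-sharp C-double-sharp E-sharp F-double-sharp B-sharp
F dominant seventh flat thirteen: F A C E-flat D-flat
Common to both → none.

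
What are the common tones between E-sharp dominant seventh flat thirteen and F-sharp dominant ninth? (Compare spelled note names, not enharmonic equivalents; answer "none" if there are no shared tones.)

C-sharp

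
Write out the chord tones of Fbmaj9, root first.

Fb, Ab, Cb, Eb, Gb

Fbmaj9: major ninth on Fb.
root → Fb
3rd (major 3rd) → Ab
5th (perfect 5th) → Cb
7th (major 7th) → Eb
9th (major 9th) → Gb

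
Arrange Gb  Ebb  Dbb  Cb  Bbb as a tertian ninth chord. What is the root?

Cb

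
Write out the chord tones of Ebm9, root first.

Eb, Gb, Bb, Db, F

Root Eb, quality minor ninth:
- root: Eb
- minor 3rd: Gb
- perfect 5th: Bb
- minor 7th: Db
- major 9th: F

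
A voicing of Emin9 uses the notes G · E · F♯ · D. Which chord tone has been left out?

B

The full Emin9 chord is E, G, B, D, F♯.
Comparing with the voicing, the perfect 5th (5th) — B — is absent.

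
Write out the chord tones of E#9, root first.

E#9: dominant ninth on E#.
root → E#
3rd (major 3rd) → G##
5th (perfect 5th) → B#
7th (minor 7th) → D#
9th (major 9th) → F##

E#, G##, B#, D#, F##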